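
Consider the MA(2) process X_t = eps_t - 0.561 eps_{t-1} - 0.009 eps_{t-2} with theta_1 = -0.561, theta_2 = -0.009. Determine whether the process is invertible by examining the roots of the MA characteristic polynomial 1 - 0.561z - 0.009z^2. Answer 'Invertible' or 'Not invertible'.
\text{Invertible}

The MA(q) characteristic polynomial is P(z) = 1 - 0.561z - 0.009z^2.
Invertibility requires all roots to lie outside the unit circle, i.e. |z| > 1 for every root.
Set 1 + (-0.561) z + (-0.009) z^2 = 0, i.e. a z^2 + b z + c = 0 with a = -0.009, b = -0.561, c = 1.
Discriminant D = b^2 - 4ac = (-0.561)^2 - 4*(-0.009)*1 = 0.314721 - (-0.036) = 0.350721.
D >= 0, so the roots are real: z = (-b +/- sqrt(D)) / (2a) = (0.561 +/- 0.592217) / (-0.018).
  z_1 = (0.561 + 0.592217) / (-0.018) = -64.0676,   |z_1| = 64.0676.
  z_2 = (0.561 - 0.592217) / (-0.018) = 1.7343,   |z_2| = 1.7343.
Moduli of all roots: 64.0676, 1.7343.
All moduli strictly greater than 1? Yes.
Verdict: Invertible.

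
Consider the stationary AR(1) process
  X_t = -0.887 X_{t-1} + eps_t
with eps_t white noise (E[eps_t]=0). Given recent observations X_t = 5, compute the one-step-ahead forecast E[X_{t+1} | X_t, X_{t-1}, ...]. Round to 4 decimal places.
E[X_{t+1} \mid \mathcal F_t] = -4.4350

For an AR(p) model X_t = c + sum_i phi_i X_{t-i} + eps_t, the
one-step-ahead conditional mean is
  E[X_{t+1} | X_t, ...] = c + sum_i phi_i X_{t+1-i}.
Substitute known values:
  E[X_{t+1} | ...] = (-0.887) * (5)
                   = -4.4350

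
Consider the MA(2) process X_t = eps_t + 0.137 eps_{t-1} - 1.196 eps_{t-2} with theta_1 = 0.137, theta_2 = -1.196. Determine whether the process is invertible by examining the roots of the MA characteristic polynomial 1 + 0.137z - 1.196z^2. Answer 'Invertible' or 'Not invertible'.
\text{Not invertible}

The MA(q) characteristic polynomial is P(z) = 1 + 0.137z - 1.196z^2.
Invertibility requires all roots to lie outside the unit circle, i.e. |z| > 1 for every root.
Set 1 + (0.137) z + (-1.196) z^2 = 0, i.e. a z^2 + b z + c = 0 with a = -1.196, b = 0.137, c = 1.
Discriminant D = b^2 - 4ac = (0.137)^2 - 4*(-1.196)*1 = 0.018769 - (-4.784) = 4.802769.
D >= 0, so the roots are real: z = (-b +/- sqrt(D)) / (2a) = (-0.137 +/- 2.191522) / (-2.392).
  z_1 = (-0.137 + 2.191522) / (-2.392) = -0.8589,   |z_1| = 0.8589.
  z_2 = (-0.137 - 2.191522) / (-2.392) = 0.9735,   |z_2| = 0.9735.
Moduli of all roots: 0.8589, 0.9735.
All moduli strictly greater than 1? No.
Verdict: Not invertible.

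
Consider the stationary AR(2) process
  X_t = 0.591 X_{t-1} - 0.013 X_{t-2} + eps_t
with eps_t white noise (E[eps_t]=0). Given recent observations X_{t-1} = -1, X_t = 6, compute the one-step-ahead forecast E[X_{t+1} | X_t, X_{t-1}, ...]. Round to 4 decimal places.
E[X_{t+1} \mid \mathcal F_t] = 3.5590

For an AR(p) model X_t = c + sum_i phi_i X_{t-i} + eps_t, the
one-step-ahead conditional mean is
  E[X_{t+1} | X_t, ...] = c + sum_i phi_i X_{t+1-i}.
Substitute known values:
  E[X_{t+1} | ...] = (0.591) * (6) + (-0.013) * (-1)
                   = 3.5590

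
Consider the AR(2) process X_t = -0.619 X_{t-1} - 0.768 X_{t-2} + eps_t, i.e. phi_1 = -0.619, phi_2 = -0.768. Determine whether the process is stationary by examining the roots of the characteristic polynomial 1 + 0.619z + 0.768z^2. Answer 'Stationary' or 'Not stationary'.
\text{Stationary}

The AR(p) characteristic polynomial is P(z) = 1 + 0.619z + 0.768z^2.
Stationarity requires all roots to lie outside the unit circle, i.e. |z| > 1 for every root.
Set 1 + (0.619) z + (0.768) z^2 = 0, i.e. a z^2 + b z + c = 0 with a = 0.768, b = 0.619, c = 1.
Discriminant D = b^2 - 4ac = (0.619)^2 - 4*(0.768)*1 = 0.383161 - (3.072) = -2.688839.
D < 0, so the roots are the complex-conjugate pair z = (-b +/- i sqrt(-D)) / (2a) = -0.403 +/- 1.0676i.
For a conjugate pair |z|^2 = z * conj(z) = (product of roots) = c/a = 1/(0.768) = 1.302083, so |z| = sqrt(1.302083) = 1.1411 for both roots.
Moduli of all roots: 1.1411, 1.1411.
All moduli strictly greater than 1? Yes.
Verdict: Stationary.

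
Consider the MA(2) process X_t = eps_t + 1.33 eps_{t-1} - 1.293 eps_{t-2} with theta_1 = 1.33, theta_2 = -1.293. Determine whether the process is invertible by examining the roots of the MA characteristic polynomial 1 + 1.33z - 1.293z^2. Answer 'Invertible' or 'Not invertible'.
\text{Not invertible}

The MA(q) characteristic polynomial is P(z) = 1 + 1.33z - 1.293z^2.
Invertibility requires all roots to lie outside the unit circle, i.e. |z| > 1 for every root.
Set 1 + (1.33) z + (-1.293) z^2 = 0, i.e. a z^2 + b z + c = 0 with a = -1.293, b = 1.33, c = 1.
Discriminant D = b^2 - 4ac = (1.33)^2 - 4*(-1.293)*1 = 1.7689 - (-5.172) = 6.9409.
D >= 0, so the roots are real: z = (-b +/- sqrt(D)) / (2a) = (-1.33 +/- 2.634559) / (-2.586).
  z_1 = (-1.33 + 2.634559) / (-2.586) = -0.5045,   |z_1| = 0.5045.
  z_2 = (-1.33 - 2.634559) / (-2.586) = 1.5331,   |z_2| = 1.5331.
Moduli of all roots: 0.5045, 1.5331.
All moduli strictly greater than 1? No.
Verdict: Not invertible.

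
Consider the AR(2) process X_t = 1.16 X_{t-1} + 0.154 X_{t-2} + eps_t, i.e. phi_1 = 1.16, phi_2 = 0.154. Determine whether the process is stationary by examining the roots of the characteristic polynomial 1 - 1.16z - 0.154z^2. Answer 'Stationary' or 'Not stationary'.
\text{Not stationary}

The AR(p) characteristic polynomial is P(z) = 1 - 1.16z - 0.154z^2.
Stationarity requires all roots to lie outside the unit circle, i.e. |z| > 1 for every root.
Set 1 + (-1.16) z + (-0.154) z^2 = 0, i.e. a z^2 + b z + c = 0 with a = -0.154, b = -1.16, c = 1.
Discriminant D = b^2 - 4ac = (-1.16)^2 - 4*(-0.154)*1 = 1.3456 - (-0.616) = 1.9616.
D >= 0, so the roots are real: z = (-b +/- sqrt(D)) / (2a) = (1.16 +/- 1.400571) / (-0.308).
  z_1 = (1.16 + 1.400571) / (-0.308) = -8.3135,   |z_1| = 8.3135.
  z_2 = (1.16 - 1.400571) / (-0.308) = 0.7811,   |z_2| = 0.7811.
Moduli of all roots: 8.3135, 0.7811.
All moduli strictly greater than 1? No.
Verdict: Not stationary.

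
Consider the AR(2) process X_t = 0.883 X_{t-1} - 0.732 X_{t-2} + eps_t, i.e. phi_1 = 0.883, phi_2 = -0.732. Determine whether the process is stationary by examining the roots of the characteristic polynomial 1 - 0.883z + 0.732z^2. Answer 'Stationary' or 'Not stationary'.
\text{Stationary}

The AR(p) characteristic polynomial is P(z) = 1 - 0.883z + 0.732z^2.
Stationarity requires all roots to lie outside the unit circle, i.e. |z| > 1 for every root.
Set 1 + (-0.883) z + (0.732) z^2 = 0, i.e. a z^2 + b z + c = 0 with a = 0.732, b = -0.883, c = 1.
Discriminant D = b^2 - 4ac = (-0.883)^2 - 4*(0.732)*1 = 0.779689 - (2.928) = -2.148311.
D < 0, so the roots are the complex-conjugate pair z = (-b +/- i sqrt(-D)) / (2a) = 0.6031 +/- 1.0012i.
For a conjugate pair |z|^2 = z * conj(z) = (product of roots) = c/a = 1/(0.732) = 1.36612, so |z| = sqrt(1.36612) = 1.1688 for both roots.
Moduli of all roots: 1.1688, 1.1688.
All moduli strictly greater than 1? Yes.
Verdict: Stationary.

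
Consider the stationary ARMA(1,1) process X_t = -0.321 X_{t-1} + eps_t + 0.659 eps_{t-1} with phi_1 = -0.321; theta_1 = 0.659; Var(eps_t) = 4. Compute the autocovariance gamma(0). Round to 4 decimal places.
\gamma(0) = 4.5095

Multiply the model equation by X_{t-k} and take expectations. With theta_0 = psi_0 = 1 and psi_j the MA(infinity) weights, this gives
  gamma(k) - sum_i phi_i gamma(k-i) = c_k,
  c_k = sigma^2 * sum_{j=k..q} theta_j psi_{j-k}   (c_k = 0 for k > q),
using gamma(-m) = gamma(m).
psi-weights needed (psi_j = theta_j + sum_i phi_i psi_{j-i}):
  psi_1 = theta_1 + phi_1 = 0.659 + (-0.321) = 0.338
Right-hand sides:
  c_0 = sigma^2 (1 + theta_1 psi_1) = 4 * (1 + (0.659)(0.338)) = 4 * 1.222742 = 4.890968
  c_1 = sigma^2 theta_1 = 4 * (0.659) = 2.636
  c_2 = 0
Equations for k = 0 and k = 1 (AR order 1):
  gamma(0) = phi_1 gamma(1) + c_0
  gamma(1) = phi_1 gamma(0) + c_1
Substituting the second into the first: gamma(0) (1 - phi_1^2) = c_0 + phi_1 c_1, so
  gamma(0) = (c_0 + phi_1 c_1) / (1 - phi_1^2) = (4.890968 + (-0.321)(2.636)) / (1 - (-0.321)^2) = 4.044812 / 0.896959 = 4.509473.
Therefore gamma(0) = 4.5095 (to 4 decimal places).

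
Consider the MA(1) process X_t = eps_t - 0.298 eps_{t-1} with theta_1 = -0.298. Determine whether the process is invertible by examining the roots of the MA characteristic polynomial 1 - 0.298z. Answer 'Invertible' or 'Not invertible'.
\text{Invertible}

The MA(q) characteristic polynomial is P(z) = 1 - 0.298z.
Invertibility requires all roots to lie outside the unit circle, i.e. |z| > 1 for every root.
This is linear in z: 1 + (-0.298) z = 0  =>  z = -1/(-0.298) = 3.355705,  |z| = 3.355705.
Moduli of all roots: 3.3557.
All moduli strictly greater than 1? Yes.
Verdict: Invertible.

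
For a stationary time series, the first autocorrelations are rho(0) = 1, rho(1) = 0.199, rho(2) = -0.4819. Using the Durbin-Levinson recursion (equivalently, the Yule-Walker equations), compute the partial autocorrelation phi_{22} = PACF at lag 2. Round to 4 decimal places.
\phi_{22} = -0.5430

The PACF at lag k is phi_{kk}, the last component of the solution
to the Yule-Walker system G_k phi = r_k where
  (G_k)_{ij} = rho(|i - j|), (r_k)_i = rho(i), i,j = 1..k.
Equivalently, Durbin-Levinson gives phi_{kk} iteratively:
  phi_{11} = rho(1)
  phi_{kk} = [rho(k) - sum_{j=1..k-1} phi_{k-1,j} rho(k-j)]
            / [1 - sum_{j=1..k-1} phi_{k-1,j} rho(j)],
  phi_{k,j} = phi_{k-1,j} - phi_{kk} phi_{k-1,k-j},  j = 1..k-1.
Step k = 1:
  phi_11 = rho(1) = 0.199.
Step k = 2:
  phi_22 = [rho(2) - phi_11 rho(1)] / [1 - phi_11 rho(1)] = [-0.4819 - (0.199)(0.199)] / [1 - (0.199)(0.199)]
         = -0.521501 / 0.960399 = -0.543.
Therefore phi_{22} = -0.5430.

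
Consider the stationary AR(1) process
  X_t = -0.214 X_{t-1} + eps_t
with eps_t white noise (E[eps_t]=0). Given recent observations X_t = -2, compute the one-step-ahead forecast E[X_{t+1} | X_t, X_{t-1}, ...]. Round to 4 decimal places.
E[X_{t+1} \mid \mathcal F_t] = 0.4280

For an AR(p) model X_t = c + sum_i phi_i X_{t-i} + eps_t, the
one-step-ahead conditional mean is
  E[X_{t+1} | X_t, ...] = c + sum_i phi_i X_{t+1-i}.
Substitute known values:
  E[X_{t+1} | ...] = (-0.214) * (-2)
                   = 0.4280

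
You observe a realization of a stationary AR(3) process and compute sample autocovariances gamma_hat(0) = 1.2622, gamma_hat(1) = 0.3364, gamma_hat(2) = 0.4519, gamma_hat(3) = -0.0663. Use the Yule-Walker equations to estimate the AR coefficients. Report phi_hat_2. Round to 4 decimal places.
\hat\phi_{2} = 0.3530

The Yule-Walker equations for an AR(p) process read, in matrix form,
  Gamma_p phi = r_p,   with   (Gamma_p)_{ij} = gamma(|i - j|),
                       (r_p)_i = gamma(i),   i,j = 1..p.
Substitute the sample gammas (Toeplitz matrix and right-hand side of size 3):
  Gamma_p = [[1.2622, 0.3364, 0.4519], [0.3364, 1.2622, 0.3364], [0.4519, 0.3364, 1.2622]]
  r_p     = [0.3364, 0.4519, -0.0663]
Written out (R1..R3):
  (R1) 1.2622 phi_1 + 0.3364 phi_2 + 0.4519 phi_3 = 0.3364
  (R2) 0.3364 phi_1 + 1.2622 phi_2 + 0.3364 phi_3 = 0.4519
  (R3) 0.4519 phi_1 + 0.3364 phi_2 + 1.2622 phi_3 = -0.0663
Gaussian elimination:
  R2 <- R2 - (0.3364/1.2622) R1 = R2 - (0.266519) R1:  1.172543 phi_2 + 0.21596 phi_3 = 0.362243
  R3 <- R3 - (0.4519/1.2622) R1 = R3 - (0.358026) R1:  0.21596 phi_2 + 1.100408 phi_3 = -0.18674
  R3 <- R3 - (0.21596/1.172543) R2 = R3 - (0.184181) R2:  1.060632 phi_3 = -0.253458
Back-substitution:
  phi_hat_3 = -0.253458 / 1.060632 = -0.238969
  phi_hat_2 = (0.362243 - (0.21596)(-0.238969)) / 1.172543 = 0.352951
  phi_hat_1 = (0.3364 - (0.3364)(0.352951) - (0.4519)(-0.238969)) / 1.2622 = 0.258008
So phi_hat = [0.2580, 0.3530, -0.2390].
Therefore phi_hat_2 = 0.3530.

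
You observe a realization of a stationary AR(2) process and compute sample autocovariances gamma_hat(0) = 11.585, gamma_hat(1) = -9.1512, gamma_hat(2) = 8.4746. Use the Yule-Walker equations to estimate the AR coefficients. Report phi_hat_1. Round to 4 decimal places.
\hat\phi_{1} = -0.5640

The Yule-Walker equations for an AR(p) process read, in matrix form,
  Gamma_p phi = r_p,   with   (Gamma_p)_{ij} = gamma(|i - j|),
                       (r_p)_i = gamma(i),   i,j = 1..p.
Substitute the sample gammas (Toeplitz matrix and right-hand side of size 2):
  Gamma_p = [[11.585, -9.1512], [-9.1512, 11.585]]
  r_p     = [-9.1512, 8.4746]
Written out:
  11.585 phi_1 - 9.1512 phi_2 = -9.1512
  -9.1512 phi_1 + 11.585 phi_2 = 8.4746
Solve by Cramer's rule:
  det = gamma(0)^2 - gamma(1)^2 = (11.585)^2 - (-9.1512)^2 = 134.212225 - 83.74446144 = 50.46776356
  phi_hat_1 = [gamma(1) gamma(0) - gamma(1) gamma(2)] / det = [(-9.1512)(11.585) - (-9.1512)(8.4746)] / 50.46776356 = -28.46389248 / 50.46776356 = -0.564
  phi_hat_2 = [gamma(0) gamma(2) - gamma(1)^2] / det = [(11.585)(8.4746) - (-9.1512)^2] / 50.46776356 = 14.43377956 / 50.46776356 = 0.286
So phi_hat = [-0.5640, 0.2860].
Therefore phi_hat_1 = -0.5640.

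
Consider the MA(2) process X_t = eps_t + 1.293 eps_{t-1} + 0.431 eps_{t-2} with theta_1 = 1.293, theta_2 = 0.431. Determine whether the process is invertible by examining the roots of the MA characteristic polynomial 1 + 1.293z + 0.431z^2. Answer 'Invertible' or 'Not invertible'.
\text{Invertible}

The MA(q) characteristic polynomial is P(z) = 1 + 1.293z + 0.431z^2.
Invertibility requires all roots to lie outside the unit circle, i.e. |z| > 1 for every root.
Set 1 + (1.293) z + (0.431) z^2 = 0, i.e. a z^2 + b z + c = 0 with a = 0.431, b = 1.293, c = 1.
Discriminant D = b^2 - 4ac = (1.293)^2 - 4*(0.431)*1 = 1.671849 - (1.724) = -0.052151.
D < 0, so the roots are the complex-conjugate pair z = (-b +/- i sqrt(-D)) / (2a) = -1.5 +/- 0.2649i.
For a conjugate pair |z|^2 = z * conj(z) = (product of roots) = c/a = 1/(0.431) = 2.320186, so |z| = sqrt(2.320186) = 1.5232 for both roots.
Moduli of all roots: 1.5232, 1.5232.
All moduli strictly greater than 1? Yes.
Verdict: Invertible.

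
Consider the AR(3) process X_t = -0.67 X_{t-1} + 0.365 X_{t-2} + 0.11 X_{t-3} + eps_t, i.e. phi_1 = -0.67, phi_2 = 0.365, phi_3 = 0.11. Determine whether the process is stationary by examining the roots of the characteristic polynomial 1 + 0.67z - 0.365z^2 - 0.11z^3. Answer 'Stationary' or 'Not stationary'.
\text{Stationary}

The AR(p) characteristic polynomial is P(z) = 1 + 0.67z - 0.365z^2 - 0.11z^3.
Stationarity requires all roots to lie outside the unit circle, i.e. |z| > 1 for every root.
Degree 3: look for a simple real root z0 first, then factor out (1 - z/z0) and solve the remaining quadratic.
Testing z0 = 2: P(2) = 1 + (0.67)(2) + (-0.365)(2)^2 + (-0.11)(2)^3
  = 1 + (1.34) + (-1.46) + (-0.88) = 0.  So z_0 = 2 is a root, |z_0| = 2.
Divide out the factor (1 - 0.5 z) = (1 - z/z0) (since 1/z0 = 0.5):
  P(z) = (1 - 0.5 z)(1 + (1.17) z + (0.22) z^2)
  [check: z-coef 1.17 - (0.5) = 0.67; z^2-coef 0.22 - (0.5)(1.17) = -0.365; z^3-coef -(0.5)(0.22) = -0.11.]
Remaining roots from the quadratic factor 1 + (1.17) z + (0.22) z^2:
  Set 1 + (1.17) z + (0.22) z^2 = 0, i.e. a z^2 + b z + c = 0 with a = 0.22, b = 1.17, c = 1.
  Discriminant D = b^2 - 4ac = (1.17)^2 - 4*(0.22)*1 = 1.3689 - (0.88) = 0.4889.
  D >= 0, so the roots are real: z = (-b +/- sqrt(D)) / (2a) = (-1.17 +/- 0.699214) / (0.44).
    z_1 = (-1.17 + 0.699214) / (0.44) = -1.07,   |z_1| = 1.07.
    z_2 = (-1.17 - 0.699214) / (0.44) = -4.2482,   |z_2| = 4.2482.
Moduli of all roots: 2.0000, 1.0700, 4.2482.
All moduli strictly greater than 1? Yes.
Verdict: Stationary.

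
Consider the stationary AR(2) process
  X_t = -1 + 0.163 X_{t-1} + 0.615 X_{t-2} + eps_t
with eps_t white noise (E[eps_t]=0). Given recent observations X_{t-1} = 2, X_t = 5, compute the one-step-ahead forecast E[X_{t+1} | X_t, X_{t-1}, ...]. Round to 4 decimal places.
E[X_{t+1} \mid \mathcal F_t] = 1.0450

For an AR(p) model X_t = c + sum_i phi_i X_{t-i} + eps_t, the
one-step-ahead conditional mean is
  E[X_{t+1} | X_t, ...] = c + sum_i phi_i X_{t+1-i}.
Substitute known values:
  E[X_{t+1} | ...] = -1 + (0.163) * (5) + (0.615) * (2)
                   = 1.0450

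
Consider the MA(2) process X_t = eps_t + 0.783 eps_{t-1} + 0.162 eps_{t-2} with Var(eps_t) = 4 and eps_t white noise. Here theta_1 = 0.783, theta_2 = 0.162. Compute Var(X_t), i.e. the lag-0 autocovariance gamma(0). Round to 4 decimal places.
\gamma(0) = 6.5573

For an MA(q) process X_t = eps_t + sum_i theta_i eps_{t-i} with
Var(eps_t) = sigma^2, the variance is
  gamma(0) = sigma^2 * (1 + sum_i theta_i^2).
  sum_i theta_i^2 = (0.783)^2 + (0.162)^2 = 0.613089 + 0.026244 = 0.639333.
  gamma(0) = 4 * (1 + 0.639333) = 4 * 1.639333 = 6.557332, which rounds to 6.5573.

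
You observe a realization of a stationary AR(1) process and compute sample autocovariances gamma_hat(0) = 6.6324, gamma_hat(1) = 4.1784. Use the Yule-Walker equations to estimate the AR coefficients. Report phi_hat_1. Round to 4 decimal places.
\hat\phi_{1} = 0.6300

The Yule-Walker equations for an AR(p) process read, in matrix form,
  Gamma_p phi = r_p,   with   (Gamma_p)_{ij} = gamma(|i - j|),
                       (r_p)_i = gamma(i),   i,j = 1..p.
Substitute the sample gammas (Toeplitz matrix and right-hand side of size 1):
  Gamma_p = [[6.6324]]
  r_p     = [4.1784]
With p = 1 this is the single equation gamma(0) phi_1 = gamma(1):
  phi_hat_1 = gamma(1) / gamma(0) = 4.1784 / 6.6324 = 0.6300.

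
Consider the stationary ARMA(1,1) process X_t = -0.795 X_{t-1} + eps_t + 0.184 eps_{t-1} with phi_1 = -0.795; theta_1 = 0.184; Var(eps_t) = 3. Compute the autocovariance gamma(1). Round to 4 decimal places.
\gamma(1) = -4.2526

Multiply the model equation by X_{t-k} and take expectations. With theta_0 = psi_0 = 1 and psi_j the MA(infinity) weights, this gives
  gamma(k) - sum_i phi_i gamma(k-i) = c_k,
  c_k = sigma^2 * sum_{j=k..q} theta_j psi_{j-k}   (c_k = 0 for k > q),
using gamma(-m) = gamma(m).
psi-weights needed (psi_j = theta_j + sum_i phi_i psi_{j-i}):
  psi_1 = theta_1 + phi_1 = 0.184 + (-0.795) = -0.611
Right-hand sides:
  c_0 = sigma^2 (1 + theta_1 psi_1) = 3 * (1 + (0.184)(-0.611)) = 3 * 0.887576 = 2.662728
  c_1 = sigma^2 theta_1 = 3 * (0.184) = 0.552
  c_2 = 0
Equations for k = 0 and k = 1 (AR order 1):
  gamma(0) = phi_1 gamma(1) + c_0
  gamma(1) = phi_1 gamma(0) + c_1
Substituting the second into the first: gamma(0) (1 - phi_1^2) = c_0 + phi_1 c_1, so
  gamma(0) = (c_0 + phi_1 c_1) / (1 - phi_1^2) = (2.662728 + (-0.795)(0.552)) / (1 - (-0.795)^2) = 2.223888 / 0.367975 = 6.043584.
  gamma(1) = phi_1 gamma(0) + c_1 = (-0.795)(6.043584) + (0.552) = -4.25265.
Therefore gamma(1) = -4.2526 (to 4 decimal places).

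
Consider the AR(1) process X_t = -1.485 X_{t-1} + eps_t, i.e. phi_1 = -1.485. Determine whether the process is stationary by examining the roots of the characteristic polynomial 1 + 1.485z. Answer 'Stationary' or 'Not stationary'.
\text{Not stationary}

The AR(p) characteristic polynomial is P(z) = 1 + 1.485z.
Stationarity requires all roots to lie outside the unit circle, i.e. |z| > 1 for every root.
This is linear in z: 1 + (1.485) z = 0  =>  z = -1/(1.485) = -0.673401,  |z| = 0.673401.
Moduli of all roots: 0.6734.
All moduli strictly greater than 1? No.
Verdict: Not stationary.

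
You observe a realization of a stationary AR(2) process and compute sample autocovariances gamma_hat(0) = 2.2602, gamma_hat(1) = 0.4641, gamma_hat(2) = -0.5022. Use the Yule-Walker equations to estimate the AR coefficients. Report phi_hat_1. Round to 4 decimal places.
\hat\phi_{1} = 0.2620

The Yule-Walker equations for an AR(p) process read, in matrix form,
  Gamma_p phi = r_p,   with   (Gamma_p)_{ij} = gamma(|i - j|),
                       (r_p)_i = gamma(i),   i,j = 1..p.
Substitute the sample gammas (Toeplitz matrix and right-hand side of size 2):
  Gamma_p = [[2.2602, 0.4641], [0.4641, 2.2602]]
  r_p     = [0.4641, -0.5022]
Written out:
  2.2602 phi_1 + 0.4641 phi_2 = 0.4641
  0.4641 phi_1 + 2.2602 phi_2 = -0.5022
Solve by Cramer's rule:
  det = gamma(0)^2 - gamma(1)^2 = (2.2602)^2 - (0.4641)^2 = 5.10850404 - 0.21538881 = 4.89311523
  phi_hat_1 = [gamma(1) gamma(0) - gamma(1) gamma(2)] / det = [(0.4641)(2.2602) - (0.4641)(-0.5022)] / 4.89311523 = 1.28202984 / 4.89311523 = 0.262
  phi_hat_2 = [gamma(0) gamma(2) - gamma(1)^2] / det = [(2.2602)(-0.5022) - (0.4641)^2] / 4.89311523 = -1.35046125 / 4.89311523 = -0.276
So phi_hat = [0.2620, -0.2760].
Therefore phi_hat_1 = 0.2620.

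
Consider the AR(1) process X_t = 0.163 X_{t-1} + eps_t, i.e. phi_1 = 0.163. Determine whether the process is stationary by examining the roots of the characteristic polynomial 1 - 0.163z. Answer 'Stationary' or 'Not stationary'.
\text{Stationary}

The AR(p) characteristic polynomial is P(z) = 1 - 0.163z.
Stationarity requires all roots to lie outside the unit circle, i.e. |z| > 1 for every root.
This is linear in z: 1 + (-0.163) z = 0  =>  z = -1/(-0.163) = 6.134969,  |z| = 6.134969.
Moduli of all roots: 6.1350.
All moduli strictly greater than 1? Yes.
Verdict: Stationary.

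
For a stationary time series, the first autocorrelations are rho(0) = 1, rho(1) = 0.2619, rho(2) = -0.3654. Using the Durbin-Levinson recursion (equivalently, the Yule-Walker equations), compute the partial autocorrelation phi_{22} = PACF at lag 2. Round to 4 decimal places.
\phi_{22} = -0.4660

The PACF at lag k is phi_{kk}, the last component of the solution
to the Yule-Walker system G_k phi = r_k where
  (G_k)_{ij} = rho(|i - j|), (r_k)_i = rho(i), i,j = 1..k.
Equivalently, Durbin-Levinson gives phi_{kk} iteratively:
  phi_{11} = rho(1)
  phi_{kk} = [rho(k) - sum_{j=1..k-1} phi_{k-1,j} rho(k-j)]
            / [1 - sum_{j=1..k-1} phi_{k-1,j} rho(j)],
  phi_{k,j} = phi_{k-1,j} - phi_{kk} phi_{k-1,k-j},  j = 1..k-1.
Step k = 1:
  phi_11 = rho(1) = 0.2619.
Step k = 2:
  phi_22 = [rho(2) - phi_11 rho(1)] / [1 - phi_11 rho(1)] = [-0.3654 - (0.2619)(0.2619)] / [1 - (0.2619)(0.2619)]
         = -0.43399161 / 0.93140839 = -0.466.
Therefore phi_{22} = -0.4660.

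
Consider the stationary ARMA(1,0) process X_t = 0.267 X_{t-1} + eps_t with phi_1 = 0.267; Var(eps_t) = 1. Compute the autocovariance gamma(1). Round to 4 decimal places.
\gamma(1) = 0.2875

Multiply the model equation by X_{t-k} and take expectations. With theta_0 = psi_0 = 1 and psi_j the MA(infinity) weights, this gives
  gamma(k) - sum_i phi_i gamma(k-i) = c_k,
  c_k = sigma^2 * sum_{j=k..q} theta_j psi_{j-k}   (c_k = 0 for k > q),
using gamma(-m) = gamma(m).
Pure AR (q = 0): c_0 = sigma^2 = 1, c_k = 0 for k >= 1.
Equations for k = 0 and k = 1 (AR order 1):
  gamma(0) = phi_1 gamma(1) + c_0
  gamma(1) = phi_1 gamma(0) + c_1
Substituting the second into the first: gamma(0) (1 - phi_1^2) = c_0 + phi_1 c_1, so
  gamma(0) = c_0 / (1 - phi_1^2) = 1 / (1 - (0.267)^2) = 1 / 0.928711 = 1.076761.
  gamma(1) = phi_1 gamma(0) = (0.267)(1.076761) = 0.287495.
Therefore gamma(1) = 0.2875 (to 4 decimal places).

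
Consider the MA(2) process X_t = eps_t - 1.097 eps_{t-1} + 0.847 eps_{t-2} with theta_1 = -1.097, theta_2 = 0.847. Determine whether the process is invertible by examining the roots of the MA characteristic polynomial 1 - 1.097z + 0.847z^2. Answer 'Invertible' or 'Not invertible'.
\text{Invertible}

The MA(q) characteristic polynomial is P(z) = 1 - 1.097z + 0.847z^2.
Invertibility requires all roots to lie outside the unit circle, i.e. |z| > 1 for every root.
Set 1 + (-1.097) z + (0.847) z^2 = 0, i.e. a z^2 + b z + c = 0 with a = 0.847, b = -1.097, c = 1.
Discriminant D = b^2 - 4ac = (-1.097)^2 - 4*(0.847)*1 = 1.203409 - (3.388) = -2.184591.
D < 0, so the roots are the complex-conjugate pair z = (-b +/- i sqrt(-D)) / (2a) = 0.6476 +/- 0.8725i.
For a conjugate pair |z|^2 = z * conj(z) = (product of roots) = c/a = 1/(0.847) = 1.180638, so |z| = sqrt(1.180638) = 1.0866 for both roots.
Moduli of all roots: 1.0866, 1.0866.
All moduli strictly greater than 1? Yes.
Verdict: Invertible.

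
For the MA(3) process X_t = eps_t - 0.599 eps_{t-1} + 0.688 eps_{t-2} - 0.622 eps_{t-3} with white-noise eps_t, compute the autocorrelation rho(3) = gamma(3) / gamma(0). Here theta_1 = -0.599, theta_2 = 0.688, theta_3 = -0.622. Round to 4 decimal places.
\rho(3) = -0.2803

For an MA(q) process with theta_0 = 1, the autocovariance is
  gamma(k) = sigma^2 * sum_{i=0..q-k} theta_i * theta_{i+k},
and rho(k) = gamma(k) / gamma(0). Sigma^2 cancels.
  numerator   = (1)*(-0.622) = -0.622.
  denominator = (1)^2 + (-0.599)^2 + (0.688)^2 + (-0.622)^2 = 2.219029.
  rho(3) = -0.622 / 2.219029 = -0.2803.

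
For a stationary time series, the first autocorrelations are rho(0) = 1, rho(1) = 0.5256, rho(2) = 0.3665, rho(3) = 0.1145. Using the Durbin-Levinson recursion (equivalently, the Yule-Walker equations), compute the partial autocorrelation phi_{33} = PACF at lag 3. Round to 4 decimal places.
\phi_{33} = -0.1679

The PACF at lag k is phi_{kk}, the last component of the solution
to the Yule-Walker system G_k phi = r_k where
  (G_k)_{ij} = rho(|i - j|), (r_k)_i = rho(i), i,j = 1..k.
Equivalently, Durbin-Levinson gives phi_{kk} iteratively:
  phi_{11} = rho(1)
  phi_{kk} = [rho(k) - sum_{j=1..k-1} phi_{k-1,j} rho(k-j)]
            / [1 - sum_{j=1..k-1} phi_{k-1,j} rho(j)],
  phi_{k,j} = phi_{k-1,j} - phi_{kk} phi_{k-1,k-j},  j = 1..k-1.
Step k = 1:
  phi_11 = rho(1) = 0.5256.
Step k = 2:
  phi_22 = [rho(2) - phi_11 rho(1)] / [1 - phi_11 rho(1)] = [0.3665 - (0.5256)(0.5256)] / [1 - (0.5256)(0.5256)]
         = 0.09024464 / 0.72374464 = 0.124691.
  Update: phi_21 = phi_11 - phi_22 phi_11 = 0.5256 - (0.124691)(0.5256) = 0.460062.
Step k = 3:
  phi_33 = [rho(3) - phi_21 rho(2) - phi_22 rho(1)] / [1 - phi_21 rho(1) - phi_22 rho(2)]
    numerator   = 0.1145 - (0.460062)(0.3665) - (0.124691)(0.5256) = -0.11965055
    denominator = 1 - (0.460062)(0.5256) - (0.124691)(0.3665) = 0.71249192
  phi_33 = -0.11965055 / 0.71249192 = -0.1679.
Therefore phi_{33} = -0.1679.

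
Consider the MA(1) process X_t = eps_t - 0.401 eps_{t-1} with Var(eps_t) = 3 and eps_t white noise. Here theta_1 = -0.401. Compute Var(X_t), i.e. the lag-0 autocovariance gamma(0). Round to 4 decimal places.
\gamma(0) = 3.4824

For an MA(q) process X_t = eps_t + sum_i theta_i eps_{t-i} with
Var(eps_t) = sigma^2, the variance is
  gamma(0) = sigma^2 * (1 + sum_i theta_i^2).
  sum_i theta_i^2 = (-0.401)^2 = 0.160801.
  gamma(0) = 3 * (1 + 0.160801) = 3 * 1.160801 = 3.482403, which rounds to 3.4824.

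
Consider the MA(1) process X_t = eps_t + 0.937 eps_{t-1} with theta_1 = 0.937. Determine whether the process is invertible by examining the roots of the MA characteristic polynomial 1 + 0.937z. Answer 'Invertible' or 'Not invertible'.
\text{Invertible}

The MA(q) characteristic polynomial is P(z) = 1 + 0.937z.
Invertibility requires all roots to lie outside the unit circle, i.e. |z| > 1 for every root.
This is linear in z: 1 + (0.937) z = 0  =>  z = -1/(0.937) = -1.067236,  |z| = 1.067236.
Moduli of all roots: 1.0672.
All moduli strictly greater than 1? Yes.
Verdict: Invertible.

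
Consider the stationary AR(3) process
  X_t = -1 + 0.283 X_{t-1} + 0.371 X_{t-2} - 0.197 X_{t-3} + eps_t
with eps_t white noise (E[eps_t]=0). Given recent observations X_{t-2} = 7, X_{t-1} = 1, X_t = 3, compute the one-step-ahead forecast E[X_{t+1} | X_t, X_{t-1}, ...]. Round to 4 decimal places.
E[X_{t+1} \mid \mathcal F_t] = -1.1590

For an AR(p) model X_t = c + sum_i phi_i X_{t-i} + eps_t, the
one-step-ahead conditional mean is
  E[X_{t+1} | X_t, ...] = c + sum_i phi_i X_{t+1-i}.
Substitute known values:
  E[X_{t+1} | ...] = -1 + (0.283) * (3) + (0.371) * (1) + (-0.197) * (7)
                   = -1.1590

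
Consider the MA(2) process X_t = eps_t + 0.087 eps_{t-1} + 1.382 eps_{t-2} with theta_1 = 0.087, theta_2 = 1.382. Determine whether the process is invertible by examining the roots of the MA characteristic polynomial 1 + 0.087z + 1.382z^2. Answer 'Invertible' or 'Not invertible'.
\text{Not invertible}

The MA(q) characteristic polynomial is P(z) = 1 + 0.087z + 1.382z^2.
Invertibility requires all roots to lie outside the unit circle, i.e. |z| > 1 for every root.
Set 1 + (0.087) z + (1.382) z^2 = 0, i.e. a z^2 + b z + c = 0 with a = 1.382, b = 0.087, c = 1.
Discriminant D = b^2 - 4ac = (0.087)^2 - 4*(1.382)*1 = 0.007569 - (5.528) = -5.520431.
D < 0, so the roots are the complex-conjugate pair z = (-b +/- i sqrt(-D)) / (2a) = -0.0315 +/- 0.8501i.
For a conjugate pair |z|^2 = z * conj(z) = (product of roots) = c/a = 1/(1.382) = 0.723589, so |z| = sqrt(0.723589) = 0.8506 for both roots.
Moduli of all roots: 0.8506, 0.8506.
All moduli strictly greater than 1? No.
Verdict: Not invertible.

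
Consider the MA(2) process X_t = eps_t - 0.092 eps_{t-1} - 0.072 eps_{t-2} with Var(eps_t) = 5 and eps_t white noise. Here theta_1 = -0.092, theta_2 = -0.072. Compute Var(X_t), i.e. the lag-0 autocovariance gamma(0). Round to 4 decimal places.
\gamma(0) = 5.0682

For an MA(q) process X_t = eps_t + sum_i theta_i eps_{t-i} with
Var(eps_t) = sigma^2, the variance is
  gamma(0) = sigma^2 * (1 + sum_i theta_i^2).
  sum_i theta_i^2 = (-0.092)^2 + (-0.072)^2 = 0.008464 + 0.005184 = 0.013648.
  gamma(0) = 5 * (1 + 0.013648) = 5 * 1.013648 = 5.06824, which rounds to 5.0682.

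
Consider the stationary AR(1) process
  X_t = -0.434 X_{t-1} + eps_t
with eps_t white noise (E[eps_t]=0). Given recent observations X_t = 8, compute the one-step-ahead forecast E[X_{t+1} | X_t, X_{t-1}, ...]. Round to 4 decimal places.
E[X_{t+1} \mid \mathcal F_t] = -3.4720

For an AR(p) model X_t = c + sum_i phi_i X_{t-i} + eps_t, the
one-step-ahead conditional mean is
  E[X_{t+1} | X_t, ...] = c + sum_i phi_i X_{t+1-i}.
Substitute known values:
  E[X_{t+1} | ...] = (-0.434) * (8)
                   = -3.4720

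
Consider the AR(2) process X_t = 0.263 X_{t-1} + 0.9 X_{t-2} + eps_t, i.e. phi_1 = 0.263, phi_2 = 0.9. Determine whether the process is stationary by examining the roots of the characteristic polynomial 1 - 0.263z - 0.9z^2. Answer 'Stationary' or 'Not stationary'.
\text{Not stationary}

The AR(p) characteristic polynomial is P(z) = 1 - 0.263z - 0.9z^2.
Stationarity requires all roots to lie outside the unit circle, i.e. |z| > 1 for every root.
Set 1 + (-0.263) z + (-0.9) z^2 = 0, i.e. a z^2 + b z + c = 0 with a = -0.9, b = -0.263, c = 1.
Discriminant D = b^2 - 4ac = (-0.263)^2 - 4*(-0.9)*1 = 0.069169 - (-3.6) = 3.669169.
D >= 0, so the roots are real: z = (-b +/- sqrt(D)) / (2a) = (0.263 +/- 1.915508) / (-1.8).
  z_1 = (0.263 + 1.915508) / (-1.8) = -1.2103,   |z_1| = 1.2103.
  z_2 = (0.263 - 1.915508) / (-1.8) = 0.9181,   |z_2| = 0.9181.
Moduli of all roots: 1.2103, 0.9181.
All moduli strictly greater than 1? No.
Verdict: Not stationary.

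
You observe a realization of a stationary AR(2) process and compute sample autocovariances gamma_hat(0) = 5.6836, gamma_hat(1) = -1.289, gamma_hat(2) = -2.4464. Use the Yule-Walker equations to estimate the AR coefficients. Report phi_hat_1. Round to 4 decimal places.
\hat\phi_{1} = -0.3420

The Yule-Walker equations for an AR(p) process read, in matrix form,
  Gamma_p phi = r_p,   with   (Gamma_p)_{ij} = gamma(|i - j|),
                       (r_p)_i = gamma(i),   i,j = 1..p.
Substitute the sample gammas (Toeplitz matrix and right-hand side of size 2):
  Gamma_p = [[5.6836, -1.289], [-1.289, 5.6836]]
  r_p     = [-1.289, -2.4464]
Written out:
  5.6836 phi_1 - 1.289 phi_2 = -1.289
  -1.289 phi_1 + 5.6836 phi_2 = -2.4464
Solve by Cramer's rule:
  det = gamma(0)^2 - gamma(1)^2 = (5.6836)^2 - (-1.289)^2 = 32.30330896 - 1.661521 = 30.64178796
  phi_hat_1 = [gamma(1) gamma(0) - gamma(1) gamma(2)] / det = [(-1.289)(5.6836) - (-1.289)(-2.4464)] / 30.64178796 = -10.47957 / 30.64178796 = -0.342
  phi_hat_2 = [gamma(0) gamma(2) - gamma(1)^2] / det = [(5.6836)(-2.4464) - (-1.289)^2] / 30.64178796 = -15.56588004 / 30.64178796 = -0.508
So phi_hat = [-0.3420, -0.5080].
Therefore phi_hat_1 = -0.3420.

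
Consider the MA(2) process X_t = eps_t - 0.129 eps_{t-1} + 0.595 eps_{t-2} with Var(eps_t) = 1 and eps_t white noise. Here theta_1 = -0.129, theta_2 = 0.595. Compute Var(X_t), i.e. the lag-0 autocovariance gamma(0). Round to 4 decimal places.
\gamma(0) = 1.3707

For an MA(q) process X_t = eps_t + sum_i theta_i eps_{t-i} with
Var(eps_t) = sigma^2, the variance is
  gamma(0) = sigma^2 * (1 + sum_i theta_i^2).
  sum_i theta_i^2 = (-0.129)^2 + (0.595)^2 = 0.016641 + 0.354025 = 0.370666.
  gamma(0) = 1 * (1 + 0.370666) = 1 * 1.370666 = 1.370666, which rounds to 1.3707.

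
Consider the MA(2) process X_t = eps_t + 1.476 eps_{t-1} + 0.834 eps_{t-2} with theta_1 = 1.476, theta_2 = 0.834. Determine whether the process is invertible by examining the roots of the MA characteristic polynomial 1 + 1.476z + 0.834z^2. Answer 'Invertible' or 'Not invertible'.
\text{Invertible}

The MA(q) characteristic polynomial is P(z) = 1 + 1.476z + 0.834z^2.
Invertibility requires all roots to lie outside the unit circle, i.e. |z| > 1 for every root.
Set 1 + (1.476) z + (0.834) z^2 = 0, i.e. a z^2 + b z + c = 0 with a = 0.834, b = 1.476, c = 1.
Discriminant D = b^2 - 4ac = (1.476)^2 - 4*(0.834)*1 = 2.178576 - (3.336) = -1.157424.
D < 0, so the roots are the complex-conjugate pair z = (-b +/- i sqrt(-D)) / (2a) = -0.8849 +/- 0.645i.
For a conjugate pair |z|^2 = z * conj(z) = (product of roots) = c/a = 1/(0.834) = 1.199041, so |z| = sqrt(1.199041) = 1.095 for both roots.
Moduli of all roots: 1.0950, 1.0950.
All moduli strictly greater than 1? Yes.
Verdict: Invertible.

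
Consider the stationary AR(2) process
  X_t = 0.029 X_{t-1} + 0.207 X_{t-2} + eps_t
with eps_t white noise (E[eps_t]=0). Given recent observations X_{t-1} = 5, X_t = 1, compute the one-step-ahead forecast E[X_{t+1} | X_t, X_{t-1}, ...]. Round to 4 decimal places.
E[X_{t+1} \mid \mathcal F_t] = 1.0640

For an AR(p) model X_t = c + sum_i phi_i X_{t-i} + eps_t, the
one-step-ahead conditional mean is
  E[X_{t+1} | X_t, ...] = c + sum_i phi_i X_{t+1-i}.
Substitute known values:
  E[X_{t+1} | ...] = (0.029) * (1) + (0.207) * (5)
                   = 1.0640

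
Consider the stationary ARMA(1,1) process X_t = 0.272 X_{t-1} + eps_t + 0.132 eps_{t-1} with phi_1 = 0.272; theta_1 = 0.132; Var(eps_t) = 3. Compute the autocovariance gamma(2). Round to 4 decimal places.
\gamma(2) = 0.3688

Multiply the model equation by X_{t-k} and take expectations. With theta_0 = psi_0 = 1 and psi_j the MA(infinity) weights, this gives
  gamma(k) - sum_i phi_i gamma(k-i) = c_k,
  c_k = sigma^2 * sum_{j=k..q} theta_j psi_{j-k}   (c_k = 0 for k > q),
using gamma(-m) = gamma(m).
psi-weights needed (psi_j = theta_j + sum_i phi_i psi_{j-i}):
  psi_1 = theta_1 + phi_1 = 0.132 + (0.272) = 0.404
Right-hand sides:
  c_0 = sigma^2 (1 + theta_1 psi_1) = 3 * (1 + (0.132)(0.404)) = 3 * 1.053328 = 3.159984
  c_1 = sigma^2 theta_1 = 3 * (0.132) = 0.396
  c_2 = 0
Equations for k = 0 and k = 1 (AR order 1):
  gamma(0) = phi_1 gamma(1) + c_0
  gamma(1) = phi_1 gamma(0) + c_1
Substituting the second into the first: gamma(0) (1 - phi_1^2) = c_0 + phi_1 c_1, so
  gamma(0) = (c_0 + phi_1 c_1) / (1 - phi_1^2) = (3.159984 + (0.272)(0.396)) / (1 - (0.272)^2) = 3.267696 / 0.926016 = 3.528768.
  gamma(1) = phi_1 gamma(0) + c_1 = (0.272)(3.528768) + (0.396) = 1.355825.
For k = 2 (> q): gamma(2) = phi_1 gamma(1) = (0.272)(1.355825) = 0.368784.
Therefore gamma(2) = 0.3688 (to 4 decimal places).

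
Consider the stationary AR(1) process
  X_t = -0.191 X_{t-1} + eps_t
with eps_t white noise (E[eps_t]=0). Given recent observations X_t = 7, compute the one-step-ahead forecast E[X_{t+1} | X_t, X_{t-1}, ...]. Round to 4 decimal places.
E[X_{t+1} \mid \mathcal F_t] = -1.3370

For an AR(p) model X_t = c + sum_i phi_i X_{t-i} + eps_t, the
one-step-ahead conditional mean is
  E[X_{t+1} | X_t, ...] = c + sum_i phi_i X_{t+1-i}.
Substitute known values:
  E[X_{t+1} | ...] = (-0.191) * (7)
                   = -1.3370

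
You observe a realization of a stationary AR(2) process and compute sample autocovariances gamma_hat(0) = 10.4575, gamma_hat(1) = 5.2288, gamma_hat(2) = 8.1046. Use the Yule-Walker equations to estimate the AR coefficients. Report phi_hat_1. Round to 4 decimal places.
\hat\phi_{1} = 0.1500

The Yule-Walker equations for an AR(p) process read, in matrix form,
  Gamma_p phi = r_p,   with   (Gamma_p)_{ij} = gamma(|i - j|),
                       (r_p)_i = gamma(i),   i,j = 1..p.
Substitute the sample gammas (Toeplitz matrix and right-hand side of size 2):
  Gamma_p = [[10.4575, 5.2288], [5.2288, 10.4575]]
  r_p     = [5.2288, 8.1046]
Written out:
  10.4575 phi_1 + 5.2288 phi_2 = 5.2288
  5.2288 phi_1 + 10.4575 phi_2 = 8.1046
Solve by Cramer's rule:
  det = gamma(0)^2 - gamma(1)^2 = (10.4575)^2 - (5.2288)^2 = 109.35930625 - 27.34034944 = 82.01895681
  phi_hat_1 = [gamma(1) gamma(0) - gamma(1) gamma(2)] / det = [(5.2288)(10.4575) - (5.2288)(8.1046)] / 82.01895681 = 12.30284352 / 82.01895681 = 0.15
  phi_hat_2 = [gamma(0) gamma(2) - gamma(1)^2] / det = [(10.4575)(8.1046) - (5.2288)^2] / 82.01895681 = 57.41350506 / 82.01895681 = 0.7
So phi_hat = [0.1500, 0.7000].
Therefore phi_hat_1 = 0.1500.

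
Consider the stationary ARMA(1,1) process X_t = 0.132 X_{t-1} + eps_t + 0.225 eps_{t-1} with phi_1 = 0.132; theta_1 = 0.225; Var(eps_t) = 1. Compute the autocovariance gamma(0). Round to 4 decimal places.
\gamma(0) = 1.1297

Multiply the model equation by X_{t-k} and take expectations. With theta_0 = psi_0 = 1 and psi_j the MA(infinity) weights, this gives
  gamma(k) - sum_i phi_i gamma(k-i) = c_k,
  c_k = sigma^2 * sum_{j=k..q} theta_j psi_{j-k}   (c_k = 0 for k > q),
using gamma(-m) = gamma(m).
psi-weights needed (psi_j = theta_j + sum_i phi_i psi_{j-i}):
  psi_1 = theta_1 + phi_1 = 0.225 + (0.132) = 0.357
Right-hand sides:
  c_0 = sigma^2 (1 + theta_1 psi_1) = 1 * (1 + (0.225)(0.357)) = 1 * 1.080325 = 1.080325
  c_1 = sigma^2 theta_1 = 1 * (0.225) = 0.225
  c_2 = 0
Equations for k = 0 and k = 1 (AR order 1):
  gamma(0) = phi_1 gamma(1) + c_0
  gamma(1) = phi_1 gamma(0) + c_1
Substituting the second into the first: gamma(0) (1 - phi_1^2) = c_0 + phi_1 c_1, so
  gamma(0) = (c_0 + phi_1 c_1) / (1 - phi_1^2) = (1.080325 + (0.132)(0.225)) / (1 - (0.132)^2) = 1.110025 / 0.982576 = 1.129709.
Therefore gamma(0) = 1.1297 (to 4 decimal places).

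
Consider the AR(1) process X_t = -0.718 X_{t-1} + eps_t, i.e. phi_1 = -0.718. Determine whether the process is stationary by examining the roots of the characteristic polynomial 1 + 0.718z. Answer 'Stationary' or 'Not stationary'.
\text{Stationary}

The AR(p) characteristic polynomial is P(z) = 1 + 0.718z.
Stationarity requires all roots to lie outside the unit circle, i.e. |z| > 1 for every root.
This is linear in z: 1 + (0.718) z = 0  =>  z = -1/(0.718) = -1.392758,  |z| = 1.392758.
Moduli of all roots: 1.3928.
All moduli strictly greater than 1? Yes.
Verdict: Stationary.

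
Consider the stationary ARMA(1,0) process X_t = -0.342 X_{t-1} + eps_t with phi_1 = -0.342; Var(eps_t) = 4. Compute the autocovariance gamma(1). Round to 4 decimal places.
\gamma(1) = -1.5492

Multiply the model equation by X_{t-k} and take expectations. With theta_0 = psi_0 = 1 and psi_j the MA(infinity) weights, this gives
  gamma(k) - sum_i phi_i gamma(k-i) = c_k,
  c_k = sigma^2 * sum_{j=k..q} theta_j psi_{j-k}   (c_k = 0 for k > q),
using gamma(-m) = gamma(m).
Pure AR (q = 0): c_0 = sigma^2 = 4, c_k = 0 for k >= 1.
Equations for k = 0 and k = 1 (AR order 1):
  gamma(0) = phi_1 gamma(1) + c_0
  gamma(1) = phi_1 gamma(0) + c_1
Substituting the second into the first: gamma(0) (1 - phi_1^2) = c_0 + phi_1 c_1, so
  gamma(0) = c_0 / (1 - phi_1^2) = 4 / (1 - (-0.342)^2) = 4 / 0.883036 = 4.529827.
  gamma(1) = phi_1 gamma(0) = (-0.342)(4.529827) = -1.549201.
Therefore gamma(1) = -1.5492 (to 4 decimal places).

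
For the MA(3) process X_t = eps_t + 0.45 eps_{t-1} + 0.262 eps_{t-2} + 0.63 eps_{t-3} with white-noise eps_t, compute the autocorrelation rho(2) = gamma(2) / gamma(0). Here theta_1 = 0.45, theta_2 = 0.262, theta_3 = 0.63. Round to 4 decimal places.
\rho(2) = 0.3270

For an MA(q) process with theta_0 = 1, the autocovariance is
  gamma(k) = sigma^2 * sum_{i=0..q-k} theta_i * theta_{i+k},
and rho(k) = gamma(k) / gamma(0). Sigma^2 cancels.
  numerator   = (1)*(0.262) + (0.45)*(0.63) = 0.5455.
  denominator = (1)^2 + (0.45)^2 + (0.262)^2 + (0.63)^2 = 1.668044.
  rho(2) = 0.5455 / 1.668044 = 0.3270.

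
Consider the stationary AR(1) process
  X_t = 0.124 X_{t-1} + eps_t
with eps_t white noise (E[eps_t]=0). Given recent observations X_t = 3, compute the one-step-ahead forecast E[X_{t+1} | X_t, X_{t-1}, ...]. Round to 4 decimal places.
E[X_{t+1} \mid \mathcal F_t] = 0.3720

For an AR(p) model X_t = c + sum_i phi_i X_{t-i} + eps_t, the
one-step-ahead conditional mean is
  E[X_{t+1} | X_t, ...] = c + sum_i phi_i X_{t+1-i}.
Substitute known values:
  E[X_{t+1} | ...] = (0.124) * (3)
                   = 0.3720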